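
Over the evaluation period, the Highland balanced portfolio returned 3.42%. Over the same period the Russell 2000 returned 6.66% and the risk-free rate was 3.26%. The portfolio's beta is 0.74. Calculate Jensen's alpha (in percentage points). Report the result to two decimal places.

CAPM expected return = Rf + β(Rm − Rf) = 3.26% + 0.74 × (6.66% − 3.26%) = 3.26 + 0.74 × 3.40 = 5.7760%
Jensen's α = Rp − E[R] = 3.42% − 5.7760% = -2.3560

-2.36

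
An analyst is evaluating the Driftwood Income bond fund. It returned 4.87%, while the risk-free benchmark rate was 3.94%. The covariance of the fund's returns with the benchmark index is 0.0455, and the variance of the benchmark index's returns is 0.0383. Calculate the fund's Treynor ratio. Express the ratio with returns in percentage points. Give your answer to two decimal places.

0.78

β = Cov / Var = 0.0455 / 0.0383 = 1.1880
Treynor = (Rp − Rf) / β = (4.87% − 3.94%) / 1.1880 = 0.93 / 1.1880 = 0.7828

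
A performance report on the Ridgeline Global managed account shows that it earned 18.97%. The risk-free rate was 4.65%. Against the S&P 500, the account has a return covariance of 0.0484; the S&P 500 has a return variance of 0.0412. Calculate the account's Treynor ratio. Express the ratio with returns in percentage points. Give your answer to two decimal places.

β = Cov / Var = 0.0484 / 0.0412 = 1.1748
Treynor = (Rp − Rf) / β = (18.97% − 4.65%) / 1.1748 = 14.32 / 1.1748 = 12.1893

12.19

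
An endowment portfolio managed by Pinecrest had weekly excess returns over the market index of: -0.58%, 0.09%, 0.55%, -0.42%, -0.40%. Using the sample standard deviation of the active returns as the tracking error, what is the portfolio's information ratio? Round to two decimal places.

Mean return μ = -0.760 / 5 = -0.1520%
Sample σ = √[Σ(r − μ)² / 4] = √[0.8679 / 4] = √0.2170 = 0.4658%
IR = μ / tracking error = -0.1520 / 0.4658 = -0.3263

-0.33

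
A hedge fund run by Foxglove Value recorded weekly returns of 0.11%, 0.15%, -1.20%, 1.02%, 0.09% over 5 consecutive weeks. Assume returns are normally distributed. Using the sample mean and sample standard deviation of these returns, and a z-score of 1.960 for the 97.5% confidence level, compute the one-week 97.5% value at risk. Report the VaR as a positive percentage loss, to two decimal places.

1.52

μ = (0.11 + 0.15 − 1.2 + 1.02 + 0.09) / 5 = 0.170 / 5 = 0.0340%
Sample σ = √[Σ(r − μ)² / 4] = √[2.5173 / 4] = √0.6293 = 0.7933%
VaR = −(μ − z·σ) = −(0.0340 − 1.960 × 0.7933) = −(-1.5209) = 1.5209%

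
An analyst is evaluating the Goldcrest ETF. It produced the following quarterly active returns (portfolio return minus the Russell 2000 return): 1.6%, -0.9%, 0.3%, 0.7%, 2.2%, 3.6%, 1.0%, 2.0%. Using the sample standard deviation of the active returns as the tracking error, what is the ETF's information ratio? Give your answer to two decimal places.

r̄ = (1.6 − 0.9 + 0.3 + 0.7 + 2.2 + 3.6 + 1 + 2) / 8 = 1.3125%
Σ(r − r̄)² = 12.9688; sample σ = √(12.9688/7) = 1.3611%
IR = r̄ / tracking error = 1.3125 / 1.3611 = 0.9643

0.96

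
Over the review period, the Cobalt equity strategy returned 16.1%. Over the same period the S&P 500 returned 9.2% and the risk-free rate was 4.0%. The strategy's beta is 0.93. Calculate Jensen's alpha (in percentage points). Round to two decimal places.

7.26

CAPM expected return = Rf + β(Rm − Rf) = 4.0% + 0.93 × (9.2% − 4.0%) = 4 + 0.93 × 5.20 = 8.8360%
Jensen's α = Rp − E[R] = 16.1% − 8.8360% = 7.2640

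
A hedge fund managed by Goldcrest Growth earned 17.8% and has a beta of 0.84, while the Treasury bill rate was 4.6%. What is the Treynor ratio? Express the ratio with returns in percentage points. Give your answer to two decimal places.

15.71

Treynor = (Rp − Rf) / β = (17.8% − 4.6%) / 0.84 = 13.20 / 0.84 = 15.7143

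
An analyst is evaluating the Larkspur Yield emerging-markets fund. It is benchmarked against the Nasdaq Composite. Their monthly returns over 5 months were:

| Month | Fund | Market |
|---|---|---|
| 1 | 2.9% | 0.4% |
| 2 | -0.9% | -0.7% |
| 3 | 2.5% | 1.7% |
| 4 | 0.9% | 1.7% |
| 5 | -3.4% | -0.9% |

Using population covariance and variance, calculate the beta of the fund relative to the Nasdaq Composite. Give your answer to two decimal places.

r̄p = 0.4000%,  r̄m = 0.4400%
Cov = Σ(rp − r̄p)(rm − r̄m) / 5 = 1.9500
Var(rm) = Σ(rm − r̄m)² / 5 = 1.2544
β = Cov / Var = 1.9500 / 1.2544 = 1.5545

1.55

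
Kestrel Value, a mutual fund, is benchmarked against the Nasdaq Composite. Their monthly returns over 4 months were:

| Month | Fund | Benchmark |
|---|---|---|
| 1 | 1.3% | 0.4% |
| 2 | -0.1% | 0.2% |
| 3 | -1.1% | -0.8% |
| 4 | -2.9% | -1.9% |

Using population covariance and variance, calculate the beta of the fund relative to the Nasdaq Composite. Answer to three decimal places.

1.619

r̄p = -0.7000%,  r̄m = -0.5250%
Cov = Σ(rp − r̄p)(rm − r̄m) / 4 = 1.3550
Var(rm) = Σ(rm − r̄m)² / 4 = 0.8369
β = Cov / Var = 1.3550 / 0.8369 = 1.6191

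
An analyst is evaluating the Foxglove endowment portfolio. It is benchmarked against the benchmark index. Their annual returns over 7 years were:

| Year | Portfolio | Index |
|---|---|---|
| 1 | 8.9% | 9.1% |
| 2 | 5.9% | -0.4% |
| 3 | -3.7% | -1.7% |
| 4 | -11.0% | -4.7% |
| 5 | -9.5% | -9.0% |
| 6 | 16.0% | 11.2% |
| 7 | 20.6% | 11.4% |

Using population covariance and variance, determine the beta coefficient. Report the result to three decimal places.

r̄p = 3.8857%,  r̄m = 2.2714%
Cov = Σ(rp − r̄p)(rm − r̄m) / 7 = 82.0539
Var(rm) = Σ(rm − r̄m)² / 7 = 58.3192
β = Cov / Var = 82.0539 / 58.3192 = 1.4070

1.407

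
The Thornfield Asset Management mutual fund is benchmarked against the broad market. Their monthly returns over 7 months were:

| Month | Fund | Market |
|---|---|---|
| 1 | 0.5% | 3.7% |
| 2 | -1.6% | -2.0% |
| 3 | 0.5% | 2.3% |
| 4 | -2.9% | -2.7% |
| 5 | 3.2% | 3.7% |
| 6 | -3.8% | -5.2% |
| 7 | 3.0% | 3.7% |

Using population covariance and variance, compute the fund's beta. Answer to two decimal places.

0.69

r̄p = -0.1571%,  r̄m = 0.5000%
Cov = Σ(rp − r̄p)(rm − r̄m) / 7 = 8.1829
Var(rm) = Σ(rm − r̄m)² / 7 = 11.8486
β = Cov / Var = 8.1829 / 11.8486 = 0.6906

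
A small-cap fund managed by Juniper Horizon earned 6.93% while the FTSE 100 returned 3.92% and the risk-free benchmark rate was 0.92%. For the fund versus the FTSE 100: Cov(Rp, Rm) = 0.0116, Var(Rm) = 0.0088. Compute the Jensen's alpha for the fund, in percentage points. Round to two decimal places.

2.06

β = Cov / Var = 0.0116 / 0.0088 = 1.3182
E[R] = Rf + β(Rm − Rf) = 0.92% + 1.3182 × (3.92% − 0.92%) = 4.8746%
α = Rp − E[R] = 6.93% − 4.8746% = 2.0554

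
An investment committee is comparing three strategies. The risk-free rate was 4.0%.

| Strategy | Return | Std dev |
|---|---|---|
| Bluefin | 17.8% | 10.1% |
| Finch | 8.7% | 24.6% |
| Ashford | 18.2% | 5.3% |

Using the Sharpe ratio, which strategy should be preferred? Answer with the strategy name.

Ashford

Bluefin: Sharpe ratio = (17.8% − 4.0%) / 10.1% = 1.366
Finch: Sharpe ratio = (8.7% − 4.0%) / 24.6% = 0.191
Ashford: Sharpe ratio = (18.2% − 4.0%) / 5.3% = 2.679
Highest: Ashford (2.679).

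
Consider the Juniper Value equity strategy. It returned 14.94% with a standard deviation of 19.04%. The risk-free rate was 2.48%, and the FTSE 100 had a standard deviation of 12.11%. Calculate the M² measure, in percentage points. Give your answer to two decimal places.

Sharpe = (Rp − Rf) / σp = (14.94% − 2.48%) / 19.04% = 0.6544
M² = Rf + Sharpe × σm = 2.48% + 0.6544 × 12.11% = 10.4048%

10.40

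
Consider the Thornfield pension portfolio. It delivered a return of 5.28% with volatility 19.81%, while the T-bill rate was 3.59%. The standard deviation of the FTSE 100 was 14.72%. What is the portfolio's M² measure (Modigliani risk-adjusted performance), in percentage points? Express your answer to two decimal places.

Sharpe = (Rp − Rf) / σp = (5.28% − 3.59%) / 19.81% = 0.0853
M² = Rf + Sharpe × σm = 3.59% + 0.0853 × 14.72% = 4.8456%

4.85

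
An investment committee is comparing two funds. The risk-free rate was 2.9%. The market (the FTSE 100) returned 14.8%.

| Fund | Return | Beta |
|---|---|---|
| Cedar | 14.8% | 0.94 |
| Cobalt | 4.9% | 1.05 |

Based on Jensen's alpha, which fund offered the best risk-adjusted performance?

Cedar

Cedar: α = 14.8% − [2.9% + 0.94 × (14.8% − 2.9%)] = 0.714
Cobalt: α = 4.9% − [2.9% + 1.05 × (14.8% − 2.9%)] = -10.495
Highest: Cedar (0.714).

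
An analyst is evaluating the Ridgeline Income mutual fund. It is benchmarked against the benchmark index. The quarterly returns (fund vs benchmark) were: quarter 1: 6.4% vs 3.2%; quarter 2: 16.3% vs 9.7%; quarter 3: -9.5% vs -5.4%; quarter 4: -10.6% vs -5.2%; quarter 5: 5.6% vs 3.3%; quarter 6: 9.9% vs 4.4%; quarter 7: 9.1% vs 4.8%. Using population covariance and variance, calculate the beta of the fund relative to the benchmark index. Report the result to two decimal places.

r̄p = 3.8857%,  r̄m = 2.1143%
Cov = Σ(rp − r̄p)(rm − r̄m) / 7 = 47.6031
Var(rm) = Σ(rm − r̄m)² / 7 = 26.0755
β = Cov / Var = 47.6031 / 26.0755 = 1.8256

1.83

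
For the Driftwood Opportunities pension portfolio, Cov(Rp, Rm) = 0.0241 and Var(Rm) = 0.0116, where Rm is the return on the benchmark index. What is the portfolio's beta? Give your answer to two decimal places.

β = Cov(Rp, Rm) / Var(Rm) = 0.0241 / 0.0116 = 2.0776

2.08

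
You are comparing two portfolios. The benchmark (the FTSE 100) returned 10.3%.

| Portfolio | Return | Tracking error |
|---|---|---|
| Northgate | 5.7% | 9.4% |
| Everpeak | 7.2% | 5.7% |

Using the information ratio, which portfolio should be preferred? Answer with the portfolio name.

Northgate: IR = (5.7% − 10.3%) / 9.4% = -0.489
Everpeak: IR = (7.2% − 10.3%) / 5.7% = -0.544
Highest: Northgate (-0.489).

Northgate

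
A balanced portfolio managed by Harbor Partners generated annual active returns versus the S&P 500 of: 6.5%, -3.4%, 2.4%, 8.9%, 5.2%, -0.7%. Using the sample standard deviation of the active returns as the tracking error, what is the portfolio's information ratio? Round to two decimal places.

0.68

r̄ = (6.5 − 3.4 + 2.4 + 8.9 + 5.2 − 0.7) / 6 = 3.1500%
Sample std dev = √[106.7750 / 5] = 4.6211%
IR = r̄ / tracking error = 3.1500 / 4.6211 = 0.6817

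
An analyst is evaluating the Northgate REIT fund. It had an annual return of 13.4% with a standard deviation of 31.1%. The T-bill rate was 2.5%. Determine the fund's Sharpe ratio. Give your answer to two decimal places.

Sharpe = (Rp − Rf) / σp = (13.4% − 2.5%) / 31.1% = 10.90% / 31.1% = 0.3505

0.35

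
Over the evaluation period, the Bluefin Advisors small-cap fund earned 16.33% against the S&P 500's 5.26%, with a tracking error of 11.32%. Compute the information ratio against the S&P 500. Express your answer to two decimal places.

IR = (Rp − Rb) / TE = (16.33% − 5.26%) / 11.32% = 11.07% / 11.32% = 0.9779

0.98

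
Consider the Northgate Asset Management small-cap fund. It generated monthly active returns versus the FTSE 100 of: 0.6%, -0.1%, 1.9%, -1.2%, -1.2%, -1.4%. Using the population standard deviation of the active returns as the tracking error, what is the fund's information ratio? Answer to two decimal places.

r̄ = (0.6 − 0.1 + 1.9 − 1.2 − 1.2 − 1.4) / 6 = -0.2333%
Population σ = √[Σ(r − r̄)² / 6] = √[8.4933 / 6] = √1.4156 = 1.1898%
IR = r̄ / tracking error = -0.2333 / 1.1898 = -0.1961

-0.20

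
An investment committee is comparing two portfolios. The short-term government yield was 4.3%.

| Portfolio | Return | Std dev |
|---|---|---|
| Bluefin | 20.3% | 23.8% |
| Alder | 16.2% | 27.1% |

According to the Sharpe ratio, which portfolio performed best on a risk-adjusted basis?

Bluefin

Bluefin: Sharpe ratio = (20.3% − 4.3%) / 23.8% = 0.672
Alder: Sharpe ratio = (16.2% − 4.3%) / 27.1% = 0.439
Highest: Bluefin (0.672).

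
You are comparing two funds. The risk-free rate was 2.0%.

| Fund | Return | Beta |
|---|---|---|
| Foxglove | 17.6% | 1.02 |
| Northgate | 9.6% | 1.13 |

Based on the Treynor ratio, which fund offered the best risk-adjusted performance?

Foxglove: Treynor = (17.6% − 2.0%) / 1.02 = 15.294
Northgate: Treynor = (9.6% − 2.0%) / 1.13 = 6.726
Highest: Foxglove (15.294).

Foxglove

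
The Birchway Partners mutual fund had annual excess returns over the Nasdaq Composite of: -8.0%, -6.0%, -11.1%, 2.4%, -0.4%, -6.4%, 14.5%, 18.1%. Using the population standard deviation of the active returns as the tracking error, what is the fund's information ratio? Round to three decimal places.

0.039

μ = (-8 − 6 − 11.1 + 2.4 − 0.4 − 6.4 + 14.5 + 18.1) / 8 = 0.3875%
Population std dev = √[806.7488 / 8] = 10.0421%
IR = μ / tracking error = 0.3875 / 10.0421 = 0.0386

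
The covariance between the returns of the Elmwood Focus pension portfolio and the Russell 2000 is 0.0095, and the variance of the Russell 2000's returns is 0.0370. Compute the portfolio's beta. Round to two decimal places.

0.26

β = Cov(Rp, Rm) / Var(Rm) = 0.0095 / 0.0370 = 0.2568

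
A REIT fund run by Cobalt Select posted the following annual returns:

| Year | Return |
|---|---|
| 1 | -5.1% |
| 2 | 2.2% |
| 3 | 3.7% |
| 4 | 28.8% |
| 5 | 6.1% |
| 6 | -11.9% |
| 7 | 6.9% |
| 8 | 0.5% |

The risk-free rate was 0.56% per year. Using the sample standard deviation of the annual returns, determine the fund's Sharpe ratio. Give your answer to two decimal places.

Mean return μ = 31.20 / 8 = 3.9000%
Sample std dev = √[978.9800 / 7] = 11.8260%
Sharpe = (μ − rf) / σ = (3.9000 − 0.56) / 11.8260 = 3.3400 / 11.8260 = 0.2824

0.28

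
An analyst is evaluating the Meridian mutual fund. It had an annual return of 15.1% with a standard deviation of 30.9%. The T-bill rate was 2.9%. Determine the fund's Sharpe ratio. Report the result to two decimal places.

0.39

Sharpe = (Rp − Rf) / σp = (15.1% − 2.9%) / 30.9% = 12.20% / 30.9% = 0.3948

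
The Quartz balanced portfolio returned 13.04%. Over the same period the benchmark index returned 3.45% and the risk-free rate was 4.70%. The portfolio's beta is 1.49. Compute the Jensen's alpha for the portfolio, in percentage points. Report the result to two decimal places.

CAPM expected return = Rf + β(Rm − Rf) = 4.70% + 1.49 × (3.45% − 4.70%) = 4.7 + 1.49 × -1.25 = 2.8375%
Jensen's α = Rp − E[R] = 13.04% − 2.8375% = 10.2025

10.20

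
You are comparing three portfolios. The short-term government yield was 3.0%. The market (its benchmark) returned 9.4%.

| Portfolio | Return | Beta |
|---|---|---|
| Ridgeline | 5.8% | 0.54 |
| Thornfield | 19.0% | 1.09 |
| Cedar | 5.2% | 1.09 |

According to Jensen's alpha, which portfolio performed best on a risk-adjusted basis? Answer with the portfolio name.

Ridgeline: α = 5.8% − [3.0% + 0.54 × (9.4% − 3.0%)] = -0.656
Thornfield: α = 19.0% − [3.0% + 1.09 × (9.4% − 3.0%)] = 9.024
Cedar: α = 5.2% − [3.0% + 1.09 × (9.4% − 3.0%)] = -4.776
Highest: Thornfield (9.024).

Thornfield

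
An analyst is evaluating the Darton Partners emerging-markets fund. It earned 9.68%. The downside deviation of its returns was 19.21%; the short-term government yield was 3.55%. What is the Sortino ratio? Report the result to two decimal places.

0.32

Sortino = (Rp − Rf) / σd = (9.68% − 3.55%) / 19.21% = 6.13% / 19.21% = 0.3191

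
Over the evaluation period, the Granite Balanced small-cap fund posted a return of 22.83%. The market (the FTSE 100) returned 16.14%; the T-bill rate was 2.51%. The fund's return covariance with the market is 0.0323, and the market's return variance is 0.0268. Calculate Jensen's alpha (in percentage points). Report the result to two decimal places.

β = Cov / Var = 0.0323 / 0.0268 = 1.2052
E[R] = Rf + β(Rm − Rf) = 2.51% + 1.2052 × (16.14% − 2.51%) = 18.9369%
α = Rp − E[R] = 22.83% − 18.9369% = 3.8931

3.89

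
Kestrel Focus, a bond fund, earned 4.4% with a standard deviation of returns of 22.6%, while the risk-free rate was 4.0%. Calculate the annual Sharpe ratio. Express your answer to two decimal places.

0.02

Sharpe = (Rp − Rf) / σp = (4.4% − 4.0%) / 22.6% = 0.40% / 22.6% = 0.0177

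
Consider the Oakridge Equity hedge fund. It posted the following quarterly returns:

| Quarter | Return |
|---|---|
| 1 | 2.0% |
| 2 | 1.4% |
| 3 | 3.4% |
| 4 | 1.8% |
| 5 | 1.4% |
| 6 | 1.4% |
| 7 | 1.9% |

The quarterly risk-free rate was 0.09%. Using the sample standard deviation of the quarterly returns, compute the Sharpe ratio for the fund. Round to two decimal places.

2.55

μ = (2 + 1.4 + 3.4 + 1.8 + 1.4 + 1.4 + 1.9) / 7 = 1.9000%
Σ(r − μ)² = (2 − 1.9000)² + (1.4 − 1.9000)² + (3.4 − 1.9000)² + … = 3.0200
σ = √[3.0200 / 6] = 0.7095%
Sharpe = (μ − rf) / σ = (1.9000 − 0.09) / 0.7095 = 1.8100 / 0.7095 = 2.5511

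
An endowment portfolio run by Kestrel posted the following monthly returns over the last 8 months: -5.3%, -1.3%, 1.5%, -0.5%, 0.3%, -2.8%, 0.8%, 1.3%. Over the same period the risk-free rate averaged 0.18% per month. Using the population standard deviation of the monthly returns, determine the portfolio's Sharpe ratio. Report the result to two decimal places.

Mean return r̄ = -6.00 / 8 = -0.7500%
Population σ = √[Σ(r − r̄)² / 8] = √[38.0400 / 8] = √4.7550 = 2.1806%
Sharpe = (r̄ − rf) / σ = (-0.7500 − 0.18) / 2.1806 = -0.9300 / 2.1806 = -0.4265

-0.43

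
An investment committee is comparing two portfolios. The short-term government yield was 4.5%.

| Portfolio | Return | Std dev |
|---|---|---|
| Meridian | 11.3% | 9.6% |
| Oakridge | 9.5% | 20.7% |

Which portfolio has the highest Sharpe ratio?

Meridian: Sharpe ratio = (11.3% − 4.5%) / 9.6% = 0.708
Oakridge: Sharpe ratio = (9.5% − 4.5%) / 20.7% = 0.242
Highest: Meridian (0.708).

Meridian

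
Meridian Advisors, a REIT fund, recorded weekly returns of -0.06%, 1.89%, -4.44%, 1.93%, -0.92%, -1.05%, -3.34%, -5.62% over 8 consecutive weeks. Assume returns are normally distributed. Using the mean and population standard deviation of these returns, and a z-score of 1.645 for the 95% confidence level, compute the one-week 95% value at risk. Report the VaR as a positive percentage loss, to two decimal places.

Mean return r̄ = -11.610 / 8 = -1.4513%
Σ(r − r̄)² = (-0.06 − (-1.4513))² + (1.89 − (-1.4513))² + … = 54.8541
population σ = √(54.8541 / 8) = √6.8568 = 2.6185%
VaR = −(r̄ − z·σ) = −(-1.4513 − 1.645 × 2.6185) = −(-5.7587) = 5.7587%

5.76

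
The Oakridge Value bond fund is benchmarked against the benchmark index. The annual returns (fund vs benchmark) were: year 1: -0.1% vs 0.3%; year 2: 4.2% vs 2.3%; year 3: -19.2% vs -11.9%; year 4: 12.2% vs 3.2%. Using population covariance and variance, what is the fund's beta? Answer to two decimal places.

1.84

r̄p = -0.7250%,  r̄m = -1.5250%
Cov = Σ(rp − r̄p)(rm − r̄m) / 4 = 68.1819
Var(rm) = Σ(rm − r̄m)² / 4 = 36.9819
β = Cov / Var = 68.1819 / 36.9819 = 1.8437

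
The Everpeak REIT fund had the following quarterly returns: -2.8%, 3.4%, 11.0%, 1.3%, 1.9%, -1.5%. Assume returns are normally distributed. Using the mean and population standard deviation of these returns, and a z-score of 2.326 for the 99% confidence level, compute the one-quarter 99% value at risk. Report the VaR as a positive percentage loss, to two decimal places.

r̄ = (-2.8 + 3.4 + 11 + 1.3 + 1.9 − 1.5) / 6 = 13.30 / 6 = 2.2167%
Σ(r − r̄)² = (-2.8 − 2.2167)² + (3.4 − 2.2167)² + (11 − 2.2167)² + … = 118.4683
σ = √[118.4683 / 6] = 4.4435%
VaR = −(r̄ − z·σ) = −(2.2167 − 2.326 × 4.4435) = −(-8.1189) = 8.1189%

8.12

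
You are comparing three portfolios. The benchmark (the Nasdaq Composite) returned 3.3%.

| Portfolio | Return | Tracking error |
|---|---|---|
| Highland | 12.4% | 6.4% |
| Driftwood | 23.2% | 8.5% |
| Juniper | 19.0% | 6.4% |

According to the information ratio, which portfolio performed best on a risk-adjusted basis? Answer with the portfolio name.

Highland: IR = (12.4% − 3.3%) / 6.4% = 1.422
Driftwood: IR = (23.2% − 3.3%) / 8.5% = 2.341
Juniper: IR = (19.0% − 3.3%) / 6.4% = 2.453
Highest: Juniper (2.453).

Juniper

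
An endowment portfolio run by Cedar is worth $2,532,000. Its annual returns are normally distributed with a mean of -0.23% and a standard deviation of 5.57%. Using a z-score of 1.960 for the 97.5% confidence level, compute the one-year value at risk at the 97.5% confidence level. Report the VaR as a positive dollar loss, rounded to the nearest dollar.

$282,247

Return at the 97.5% tail: μ − z·σ = -0.23% − 1.960 × 5.57% = -0.23 − 10.9172 = -11.1472%
VaR = −(-11.1472%) × $2,532,000 = 11.1472% × $2,532,000 = $282,247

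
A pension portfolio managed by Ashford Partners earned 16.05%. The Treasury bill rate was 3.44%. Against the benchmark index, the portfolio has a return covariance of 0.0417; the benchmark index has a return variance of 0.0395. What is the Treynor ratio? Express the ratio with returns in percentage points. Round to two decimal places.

β = Cov / Var = 0.0417 / 0.0395 = 1.0557
Treynor = (Rp − Rf) / β = (16.05% − 3.44%) / 1.0557 = 12.61 / 1.0557 = 11.9447

11.94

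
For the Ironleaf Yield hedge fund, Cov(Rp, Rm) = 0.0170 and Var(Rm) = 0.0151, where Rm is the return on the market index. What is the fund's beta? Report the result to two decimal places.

1.13

β = Cov(Rp, Rm) / Var(Rm) = 0.0170 / 0.0151 = 1.1258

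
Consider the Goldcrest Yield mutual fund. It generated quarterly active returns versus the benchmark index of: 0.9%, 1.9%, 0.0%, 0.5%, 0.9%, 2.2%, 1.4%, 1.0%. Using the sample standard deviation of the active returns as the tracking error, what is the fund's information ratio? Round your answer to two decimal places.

r̄ = (0.9 + 1.9 + 0 + 0.5 + 0.9 + 2.2 + 1.4 + 1) / 8 = 1.1000%
Σ(r − r̄)² = (0.9 − 1.1000)² + (1.9 − 1.1000)² + … = 3.6000
sample σ = √(3.6000 / 7) = √0.5143 = 0.7171%
IR = r̄ / tracking error = 1.1000 / 0.7171 = 1.5340

1.53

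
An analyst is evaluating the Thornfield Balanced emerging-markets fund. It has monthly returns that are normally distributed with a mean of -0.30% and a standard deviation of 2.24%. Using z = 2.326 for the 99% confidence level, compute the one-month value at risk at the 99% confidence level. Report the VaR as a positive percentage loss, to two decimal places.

5.51

VaR (as % loss) = −(μ − z·σ) = −(-0.30% − 2.326 × 2.24%) = −(-5.51024%) = 5.51024%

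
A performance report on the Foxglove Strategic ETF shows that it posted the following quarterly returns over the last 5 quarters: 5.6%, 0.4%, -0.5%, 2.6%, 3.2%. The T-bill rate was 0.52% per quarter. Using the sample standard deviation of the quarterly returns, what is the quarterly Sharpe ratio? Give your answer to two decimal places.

r̄ = (5.6 + 0.4 − 0.5 + 2.6 + 3.2) / 5 = 2.2600%
Σ(r − r̄)² = 23.2320; sample σ = √(23.2320/4) = 2.4100%
Sharpe = (r̄ − rf) / σ = (2.2600 − 0.52) / 2.4100 = 1.7400 / 2.4100 = 0.7220

0.72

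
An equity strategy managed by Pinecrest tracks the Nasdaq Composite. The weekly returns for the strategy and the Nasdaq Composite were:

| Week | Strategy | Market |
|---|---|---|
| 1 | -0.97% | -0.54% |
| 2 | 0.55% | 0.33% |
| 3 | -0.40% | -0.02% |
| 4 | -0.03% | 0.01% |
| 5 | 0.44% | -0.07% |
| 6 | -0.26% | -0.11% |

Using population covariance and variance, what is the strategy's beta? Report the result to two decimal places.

1.70

r̄p = -0.1117%,  r̄m = -0.0667%
Cov = Σ(rp − r̄p)(rm − r̄m) / 6 = 0.1110
Var(rm) = Σ(rm − r̄m)² / 6 = 0.0652
β = Cov / Var = 0.1110 / 0.0652 = 1.7025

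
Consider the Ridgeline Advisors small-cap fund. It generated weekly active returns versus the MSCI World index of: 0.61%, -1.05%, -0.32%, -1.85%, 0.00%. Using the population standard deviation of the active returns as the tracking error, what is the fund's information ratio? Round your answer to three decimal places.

-0.612

Mean return r̄ = -2.610 / 5 = -0.5220%
Σ(r − r̄)² = (0.61 − (-0.5220))² + (-1.05 − (-0.5220))² + (-0.32 − (-0.5220))² + … = 3.6371
population σ = √(3.6371 / 5) = √0.7274 = 0.8529%
IR = r̄ / tracking error = -0.5220 / 0.8529 = -0.6120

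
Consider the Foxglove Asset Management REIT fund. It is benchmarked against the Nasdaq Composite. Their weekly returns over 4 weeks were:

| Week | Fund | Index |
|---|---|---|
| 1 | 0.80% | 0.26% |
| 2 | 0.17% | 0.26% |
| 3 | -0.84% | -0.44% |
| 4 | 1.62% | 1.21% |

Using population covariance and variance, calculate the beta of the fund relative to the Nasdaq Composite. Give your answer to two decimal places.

r̄p = 0.4375%,  r̄m = 0.3225%
Cov = Σ(rp − r̄p)(rm − r̄m) / 4 = 0.5044
Var(rm) = Σ(rm − r̄m)² / 4 = 0.3442
β = Cov / Var = 0.5044 / 0.3442 = 1.4654

1.47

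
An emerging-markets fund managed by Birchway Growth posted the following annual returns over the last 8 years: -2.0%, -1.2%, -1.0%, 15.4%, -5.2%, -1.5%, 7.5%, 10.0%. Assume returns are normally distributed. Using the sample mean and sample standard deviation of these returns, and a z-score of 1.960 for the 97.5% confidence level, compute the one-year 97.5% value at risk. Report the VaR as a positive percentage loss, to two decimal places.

μ = (-2 − 1.2 − 1 + 15.4 − 5.2 − 1.5 + 7.5 + 10) / 8 = 22.00 / 8 = 2.7500%
Σ(r − μ)² = (-2 − 2.7500)² + (-1.2 − 2.7500)² + … = 368.6400
σ = √[368.6400 / 7] = 7.2569%
VaR = −(μ − z·σ) = −(2.7500 − 1.960 × 7.2569) = −(-11.4735) = 11.4735%

11.47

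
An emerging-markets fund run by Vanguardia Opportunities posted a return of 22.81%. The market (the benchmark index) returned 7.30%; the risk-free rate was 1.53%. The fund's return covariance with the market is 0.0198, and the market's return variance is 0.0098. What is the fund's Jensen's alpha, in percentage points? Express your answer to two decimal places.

9.62

β = Cov / Var = 0.0198 / 0.0098 = 2.0204
E[R] = Rf + β(Rm − Rf) = 1.53% + 2.0204 × (7.30% − 1.53%) = 13.1877%
α = Rp − E[R] = 22.81% − 13.1877% = 9.6223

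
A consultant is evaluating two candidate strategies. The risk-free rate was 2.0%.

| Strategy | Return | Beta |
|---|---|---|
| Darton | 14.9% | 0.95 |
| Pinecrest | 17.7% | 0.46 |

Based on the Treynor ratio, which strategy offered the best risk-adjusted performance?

Pinecrest

Darton: Treynor = (14.9% − 2.0%) / 0.95 = 13.579
Pinecrest: Treynor = (17.7% − 2.0%) / 0.46 = 34.130
Highest: Pinecrest (34.130).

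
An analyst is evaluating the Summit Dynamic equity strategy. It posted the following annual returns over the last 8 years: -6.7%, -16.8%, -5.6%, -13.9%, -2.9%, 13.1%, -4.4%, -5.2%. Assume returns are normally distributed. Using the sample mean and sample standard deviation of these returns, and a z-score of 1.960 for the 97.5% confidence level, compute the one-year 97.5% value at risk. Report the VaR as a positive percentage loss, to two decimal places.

r̄ = (-6.7 − 16.8 − 5.6 − 13.9 − 2.9 + 13.1 − 4.4 − 5.2) / 8 = -42.40 / 8 = -5.3000%
Σ(r − r̄)² = (-6.7 − (-5.3000))² + (-16.8 − (-5.3000))² + … = 553.4000
sample σ = √(553.4000 / 7) = √79.0571 = 8.8914%
VaR = −(r̄ − z·σ) = −(-5.3000 − 1.960 × 8.8914) = −(-22.7271) = 22.7271%

22.73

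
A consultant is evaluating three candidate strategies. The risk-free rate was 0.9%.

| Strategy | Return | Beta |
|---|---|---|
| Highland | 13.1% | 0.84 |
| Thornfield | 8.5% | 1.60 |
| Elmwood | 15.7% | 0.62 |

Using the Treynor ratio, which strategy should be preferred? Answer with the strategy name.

Elmwood

Highland: Treynor = (13.1% − 0.9%) / 0.84 = 14.524
Thornfield: Treynor = (8.5% − 0.9%) / 1.60 = 4.750
Elmwood: Treynor = (15.7% − 0.9%) / 0.62 = 23.871
Highest: Elmwood (23.871).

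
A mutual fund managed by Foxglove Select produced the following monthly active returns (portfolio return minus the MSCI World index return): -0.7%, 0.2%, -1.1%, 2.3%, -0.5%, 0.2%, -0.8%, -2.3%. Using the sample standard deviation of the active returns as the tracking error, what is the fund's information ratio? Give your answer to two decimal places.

r̄ = (-0.7 + 0.2 − 1.1 + 2.3 − 0.5 + 0.2 − 0.8 − 2.3) / 8 = -2.70 / 8 = -0.3375%
Sample σ = √[Σ(r − r̄)² / 7] = √[12.3388 / 7] = √1.7627 = 1.3277%
IR = r̄ / tracking error = -0.3375 / 1.3277 = -0.2542

-0.25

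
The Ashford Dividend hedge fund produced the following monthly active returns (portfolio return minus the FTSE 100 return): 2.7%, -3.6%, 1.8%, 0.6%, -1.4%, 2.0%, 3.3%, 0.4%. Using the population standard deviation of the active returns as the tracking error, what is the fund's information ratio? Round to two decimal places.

r̄ = (2.7 − 3.6 + 1.8 + 0.6 − 1.4 + 2 + 3.3 + 0.4) / 8 = 0.7250%
Population σ = √[Σ(r − r̄)² / 8] = √[36.6550 / 8] = √4.5819 = 2.1405%
IR = r̄ / tracking error = 0.7250 / 2.1405 = 0.3387

0.34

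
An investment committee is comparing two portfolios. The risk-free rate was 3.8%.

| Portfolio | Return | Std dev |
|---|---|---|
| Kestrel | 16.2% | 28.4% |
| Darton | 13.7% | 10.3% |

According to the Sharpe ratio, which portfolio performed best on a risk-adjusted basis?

Kestrel: Sharpe ratio = (16.2% − 3.8%) / 28.4% = 0.437
Darton: Sharpe ratio = (13.7% − 3.8%) / 10.3% = 0.961
Highest: Darton (0.961).

Darton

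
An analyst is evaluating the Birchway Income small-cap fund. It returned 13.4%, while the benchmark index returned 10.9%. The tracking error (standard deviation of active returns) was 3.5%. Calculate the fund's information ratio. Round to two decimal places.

0.71

IR = (Rp − Rb) / TE = (13.4% − 10.9%) / 3.5% = 2.50% / 3.5% = 0.7143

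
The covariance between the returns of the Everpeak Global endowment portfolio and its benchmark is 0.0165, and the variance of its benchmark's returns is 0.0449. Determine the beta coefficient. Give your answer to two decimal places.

0.37

β = Cov(Rp, Rm) / Var(Rm) = 0.0165 / 0.0449 = 0.3675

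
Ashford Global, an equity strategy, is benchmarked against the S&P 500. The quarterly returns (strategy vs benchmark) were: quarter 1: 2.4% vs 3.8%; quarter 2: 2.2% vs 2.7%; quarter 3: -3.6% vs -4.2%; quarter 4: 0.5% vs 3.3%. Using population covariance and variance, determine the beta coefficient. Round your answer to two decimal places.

r̄p = 0.3750%,  r̄m = 1.4000%
Cov = Σ(rp − r̄p)(rm − r̄m) / 4 = 7.4325
Var(rm) = Σ(rm − r̄m)² / 4 = 10.6050
β = Cov / Var = 7.4325 / 10.6050 = 0.7008

0.70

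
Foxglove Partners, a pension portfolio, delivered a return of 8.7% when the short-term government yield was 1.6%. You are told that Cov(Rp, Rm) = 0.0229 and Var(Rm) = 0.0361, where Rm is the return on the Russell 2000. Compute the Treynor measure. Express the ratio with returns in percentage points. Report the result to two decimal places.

11.19

β = Cov / Var = 0.0229 / 0.0361 = 0.6343
Treynor = (Rp − Rf) / β = (8.7% − 1.6%) / 0.6343 = 7.10 / 0.6343 = 11.1934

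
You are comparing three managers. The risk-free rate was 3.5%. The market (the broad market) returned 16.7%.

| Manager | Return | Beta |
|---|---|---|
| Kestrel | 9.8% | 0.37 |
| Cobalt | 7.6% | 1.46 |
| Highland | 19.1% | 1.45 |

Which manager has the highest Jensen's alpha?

Kestrel

Kestrel: α = 9.8% − [3.5% + 0.37 × (16.7% − 3.5%)] = 1.416
Cobalt: α = 7.6% − [3.5% + 1.46 × (16.7% − 3.5%)] = -15.172
Highland: α = 19.1% − [3.5% + 1.45 × (16.7% − 3.5%)] = -3.540
Highest: Kestrel (1.416).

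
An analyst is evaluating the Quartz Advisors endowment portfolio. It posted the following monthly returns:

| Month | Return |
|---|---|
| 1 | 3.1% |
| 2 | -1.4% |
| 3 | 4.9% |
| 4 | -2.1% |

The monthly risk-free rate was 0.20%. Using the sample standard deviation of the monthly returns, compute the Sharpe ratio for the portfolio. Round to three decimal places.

0.271

r̄ = (3.1 − 1.4 + 4.9 − 2.1) / 4 = 1.1250%
Sample σ = √[Σ(r − r̄)² / 3] = √[34.9275 / 3] = √11.6425 = 3.4121%
Sharpe = (r̄ − rf) / σ = (1.1250 − 0.2) / 3.4121 = 0.9250 / 3.4121 = 0.2711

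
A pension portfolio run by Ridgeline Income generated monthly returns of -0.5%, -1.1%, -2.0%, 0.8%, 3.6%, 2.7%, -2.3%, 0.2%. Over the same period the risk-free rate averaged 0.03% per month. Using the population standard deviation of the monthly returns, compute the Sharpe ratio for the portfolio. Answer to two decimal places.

r̄ = (-0.5 − 1.1 − 2 + 0.8 + 3.6 + 2.7 − 2.3 + 0.2) / 8 = 0.1750%
Σ(r − r̄)² = (-0.5 − 0.1750)² + (-1.1 − 0.1750)² + … = 31.4350
population σ = √(31.4350 / 8) = √3.9294 = 1.9823%
Sharpe = (r̄ − rf) / σ = (0.1750 − 0.03) / 1.9823 = 0.1450 / 1.9823 = 0.0731

0.07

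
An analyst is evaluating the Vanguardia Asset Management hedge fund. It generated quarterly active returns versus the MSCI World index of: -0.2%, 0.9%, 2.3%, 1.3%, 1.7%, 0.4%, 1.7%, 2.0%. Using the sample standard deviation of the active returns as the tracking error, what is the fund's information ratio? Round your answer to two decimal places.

Mean return r̄ = 10.10 / 8 = 1.2625%
Sample σ = √[Σ(r − r̄)² / 7] = √[5.0188 / 7] = √0.7170 = 0.8468%
IR = r̄ / tracking error = 1.2625 / 0.8468 = 1.4909

1.49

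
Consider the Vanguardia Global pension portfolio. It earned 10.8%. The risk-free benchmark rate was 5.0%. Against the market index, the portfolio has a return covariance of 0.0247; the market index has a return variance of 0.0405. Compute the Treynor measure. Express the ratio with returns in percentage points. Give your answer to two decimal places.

9.51

β = Cov / Var = 0.0247 / 0.0405 = 0.6099
Treynor = (Rp − Rf) / β = (10.8% − 5.0%) / 0.6099 = 5.80 / 0.6099 = 9.5098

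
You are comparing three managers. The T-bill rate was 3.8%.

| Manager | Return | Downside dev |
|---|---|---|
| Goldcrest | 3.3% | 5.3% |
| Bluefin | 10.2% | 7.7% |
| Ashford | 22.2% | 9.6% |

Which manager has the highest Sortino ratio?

Goldcrest: Sortino ratio = (3.3% − 3.8%) / 5.3% = -0.094
Bluefin: Sortino ratio = (10.2% − 3.8%) / 7.7% = 0.831
Ashford: Sortino ratio = (22.2% − 3.8%) / 9.6% = 1.917
Highest: Ashford (1.917).

Ashford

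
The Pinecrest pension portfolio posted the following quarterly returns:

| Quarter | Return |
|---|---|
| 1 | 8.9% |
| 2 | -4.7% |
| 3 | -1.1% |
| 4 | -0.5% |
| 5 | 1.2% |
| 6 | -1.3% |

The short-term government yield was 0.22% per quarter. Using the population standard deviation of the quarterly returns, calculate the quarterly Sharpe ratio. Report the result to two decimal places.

0.05

r̄ = (8.9 − 4.7 − 1.1 − 0.5 + 1.2 − 1.3) / 6 = 0.4167%
Σ(r − r̄)² = (8.9 − 0.4167)² + (-4.7 − 0.4167)² + … = 104.8483
σ = √[104.8483 / 6] = 4.1803%
Sharpe = (r̄ − rf) / σ = (0.4167 − 0.22) / 4.1803 = 0.1967 / 4.1803 = 0.0471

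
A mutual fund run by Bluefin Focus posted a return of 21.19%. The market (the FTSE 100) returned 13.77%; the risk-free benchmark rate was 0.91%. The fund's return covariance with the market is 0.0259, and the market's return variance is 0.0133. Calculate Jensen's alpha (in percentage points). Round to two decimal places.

-4.76

β = Cov / Var = 0.0259 / 0.0133 = 1.9474
E[R] = Rf + β(Rm − Rf) = 0.91% + 1.9474 × (13.77% − 0.91%) = 25.9536%
α = Rp − E[R] = 21.19% − 25.9536% = -4.7636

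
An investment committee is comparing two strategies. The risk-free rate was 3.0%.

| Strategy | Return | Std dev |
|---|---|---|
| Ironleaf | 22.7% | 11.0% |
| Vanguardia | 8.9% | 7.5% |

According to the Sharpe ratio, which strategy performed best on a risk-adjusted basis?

Ironleaf: Sharpe ratio = (22.7% − 3.0%) / 11.0% = 1.791
Vanguardia: Sharpe ratio = (8.9% − 3.0%) / 7.5% = 0.787
Highest: Ironleaf (1.791).

Ironleaf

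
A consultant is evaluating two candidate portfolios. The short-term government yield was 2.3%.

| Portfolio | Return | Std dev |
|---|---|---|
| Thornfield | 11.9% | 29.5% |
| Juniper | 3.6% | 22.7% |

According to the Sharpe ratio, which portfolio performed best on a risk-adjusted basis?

Thornfield

Thornfield: Sharpe ratio = (11.9% − 2.3%) / 29.5% = 0.325
Juniper: Sharpe ratio = (3.6% − 2.3%) / 22.7% = 0.057
Highest: Thornfield (0.325).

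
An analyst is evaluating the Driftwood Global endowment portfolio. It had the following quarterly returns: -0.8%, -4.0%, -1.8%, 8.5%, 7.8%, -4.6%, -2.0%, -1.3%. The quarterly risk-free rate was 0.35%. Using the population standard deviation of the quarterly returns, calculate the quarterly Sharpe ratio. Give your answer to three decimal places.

-0.026

r̄ = (-0.8 − 4 − 1.8 + 8.5 + 7.8 − 4.6 − 2 − 1.3) / 8 = 1.80 / 8 = 0.2250%
Σ(r − r̄)² = (-0.8 − 0.2250)² + (-4 − 0.2250)² + (-1.8 − 0.2250)² + … = 179.4150
population σ = √(179.4150 / 8) = √22.4269 = 4.7357%
Sharpe = (r̄ − rf) / σ = (0.2250 − 0.35) / 4.7357 = -0.1250 / 4.7357 = -0.0264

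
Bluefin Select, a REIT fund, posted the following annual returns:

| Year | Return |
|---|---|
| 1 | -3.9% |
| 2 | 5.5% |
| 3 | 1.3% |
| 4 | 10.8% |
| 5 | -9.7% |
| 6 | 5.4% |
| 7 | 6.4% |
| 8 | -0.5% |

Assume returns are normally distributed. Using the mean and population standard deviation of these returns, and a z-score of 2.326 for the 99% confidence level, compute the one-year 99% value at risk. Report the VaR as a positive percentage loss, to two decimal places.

Mean return r̄ = 15.30 / 8 = 1.9125%
Population std dev = √[298.9888 / 8] = 6.1134%
VaR = −(r̄ − z·σ) = −(1.9125 − 2.326 × 6.1134) = −(-12.3073) = 12.3073%

12.31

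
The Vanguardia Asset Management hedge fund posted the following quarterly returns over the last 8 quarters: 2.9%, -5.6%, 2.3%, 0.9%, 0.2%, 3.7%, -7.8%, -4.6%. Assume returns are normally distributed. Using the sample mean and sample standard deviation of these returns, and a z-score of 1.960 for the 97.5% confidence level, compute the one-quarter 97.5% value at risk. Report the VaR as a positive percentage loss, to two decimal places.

9.56

μ = (2.9 − 5.6 + 2.3 + 0.9 + 0.2 + 3.7 − 7.8 − 4.6) / 8 = -1.0000%
Sample σ = √[Σ(r − μ)² / 7] = √[133.6000 / 7] = √19.0857 = 4.3687%
VaR = −(μ − z·σ) = −(-1.0000 − 1.960 × 4.3687) = −(-9.5627) = 9.5627%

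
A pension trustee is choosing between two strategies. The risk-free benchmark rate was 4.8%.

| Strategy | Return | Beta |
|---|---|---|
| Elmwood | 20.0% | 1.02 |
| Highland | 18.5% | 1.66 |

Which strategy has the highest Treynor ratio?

Elmwood: Treynor = (20.0% − 4.8%) / 1.02 = 14.902
Highland: Treynor = (18.5% − 4.8%) / 1.66 = 8.253
Highest: Elmwood (14.902).

Elmwood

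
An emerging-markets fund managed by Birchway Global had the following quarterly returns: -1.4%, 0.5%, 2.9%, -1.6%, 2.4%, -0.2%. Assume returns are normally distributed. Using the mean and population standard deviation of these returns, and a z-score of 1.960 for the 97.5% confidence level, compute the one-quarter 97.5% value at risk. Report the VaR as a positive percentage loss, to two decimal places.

2.95

r̄ = (-1.4 + 0.5 + 2.9 − 1.6 + 2.4 − 0.2) / 6 = 2.60 / 6 = 0.4333%
Σ(r − r̄)² = (-1.4 − 0.4333)² + (0.5 − 0.4333)² + (2.9 − 0.4333)² + … = 17.8533
σ = √[17.8533 / 6] = 1.7250%
VaR = −(r̄ − z·σ) = −(0.4333 − 1.960 × 1.7250) = −(-2.9477) = 2.9477%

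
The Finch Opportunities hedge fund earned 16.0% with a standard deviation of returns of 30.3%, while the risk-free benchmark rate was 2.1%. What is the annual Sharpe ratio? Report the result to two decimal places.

0.46

Sharpe = (Rp − Rf) / σp = (16.0% − 2.1%) / 30.3% = 13.90% / 30.3% = 0.4587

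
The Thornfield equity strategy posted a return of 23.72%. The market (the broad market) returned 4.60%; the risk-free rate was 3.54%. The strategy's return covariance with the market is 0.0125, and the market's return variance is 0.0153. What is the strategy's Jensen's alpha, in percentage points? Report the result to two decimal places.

19.31

β = Cov / Var = 0.0125 / 0.0153 = 0.8170
E[R] = Rf + β(Rm − Rf) = 3.54% + 0.8170 × (4.60% − 3.54%) = 4.4060%
α = Rp − E[R] = 23.72% − 4.4060% = 19.3140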